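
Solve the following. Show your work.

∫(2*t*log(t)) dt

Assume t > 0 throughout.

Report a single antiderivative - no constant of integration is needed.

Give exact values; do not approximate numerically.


Step 1. Integrate ∫(2*t*log(t)) dt by parts with u = log(t), dv = (2*t) dt, so v = t**2 [assuming t > 0]: now t**2*log(t) + ∫(-t) dt.
Step 2. Evaluate the standard form: now t**2*log(t) - t**2/2.
Answer: t**2*log(t) - t**2/2.


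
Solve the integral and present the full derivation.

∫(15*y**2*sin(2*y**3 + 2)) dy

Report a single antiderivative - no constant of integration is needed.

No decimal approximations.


Step 1. Substitute u = y**3 + 1, turning ∫(15*y**2*sin(2*y**3 + 2)) dy into ∫(5*sin(2*u)) du: now ∫(5*sin(2*u)) du.
Step 2. Evaluate the standard form: now -5*cos(2*u)/2.
Step 3. Substitute back u = y**3 + 1: now -5*cos(2*y**3 + 2)/2.
Answer: -5*cos(2*y**3 + 2)/2.


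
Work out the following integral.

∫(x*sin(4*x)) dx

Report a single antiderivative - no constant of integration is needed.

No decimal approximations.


Answer: -x*cos(4*x)/4 + sin(4*x)/16.


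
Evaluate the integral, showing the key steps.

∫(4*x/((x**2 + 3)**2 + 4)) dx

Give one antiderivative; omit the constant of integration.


Step 1. Substitute u = x**2 + 3, turning ∫(4*x/((x**2 + 3)**2 + 4)) dx into ∫(2/(u**2 + 4)) du: now ∫(2/(u**2 + 4)) du.
Step 2. Evaluate the standard form: now atan(u/2).
Step 3. Substitute back u = x**2 + 3: now atan(x**2/2 + 3/2).
Answer: atan(x**2/2 + 3/2).


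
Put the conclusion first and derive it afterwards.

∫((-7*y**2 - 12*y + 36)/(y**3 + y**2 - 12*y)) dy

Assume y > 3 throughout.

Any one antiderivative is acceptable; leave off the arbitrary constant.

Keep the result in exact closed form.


The answer is -3*log(y) - 3*log(y - 3) - log(y + 4).
Step 1. Decompose ∫((-7*y**2 - 12*y + 36)/(y**3 + y**2 - 12*y)) dy by partial fractions, (-7*y**2 - 12*y + 36)/(y**3 + y**2 - 12*y) = -1/(y + 4) - 3/(y - 3) - 3/y: now ∫(-3/y) dy + ∫(-3/(y - 3)) dy + ∫(-1/(y + 4)) dy.
Step 2. Evaluate the standard form [assuming y > 3]: now -3*log(y - 3) + ∫(-3/y) dy + ∫(-1/(y + 4)) dy.
Step 3. Evaluate the standard form [assuming y > -4]: now -3*log(y - 3) - log(y + 4) + ∫(-3/y) dy.
Step 4. Evaluate the standard form [assuming y > 0]: now -3*log(y) - 3*log(y - 3) - log(y + 4).
Answer: -3*log(y) - 3*log(y - 3) - log(y + 4).


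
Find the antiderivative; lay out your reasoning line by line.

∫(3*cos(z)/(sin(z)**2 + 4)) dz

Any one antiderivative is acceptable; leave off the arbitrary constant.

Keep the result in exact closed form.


Step 1. Substitute u = sin(z), turning ∫(3*cos(z)/(sin(z)**2 + 4)) dz into ∫(3/(u**2 + 4)) du: now ∫(3/(u**2 + 4)) du.
Step 2. Evaluate the standard form: now 3*atan(u/2)/2.
Step 3. Substitute back u = sin(z): now 3*atan(sin(z)/2)/2.
Answer: 3*atan(sin(z)/2)/2.


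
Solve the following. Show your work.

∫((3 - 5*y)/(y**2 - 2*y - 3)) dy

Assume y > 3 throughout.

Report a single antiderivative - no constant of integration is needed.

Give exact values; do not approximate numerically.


Step 1. Decompose ∫((3 - 5*y)/(y**2 - 2*y - 3)) dy by partial fractions, (3 - 5*y)/(y**2 - 2*y - 3) = -2/(y + 1) - 3/(y - 3): now ∫(-3/(y - 3)) dy + ∫(-2/(y + 1)) dy.
Step 2. Evaluate the standard form [assuming y > -1]: now -2*log(y + 1) + ∫(-3/(y - 3)) dy.
Step 3. Evaluate the standard form [assuming y > 3]: now -3*log(y - 3) - 2*log(y + 1).
Answer: -3*log(y - 3) - 2*log(y + 1).


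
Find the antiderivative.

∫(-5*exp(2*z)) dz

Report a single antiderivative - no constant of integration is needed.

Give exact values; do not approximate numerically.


Answer: -5*exp(2*z)/2.


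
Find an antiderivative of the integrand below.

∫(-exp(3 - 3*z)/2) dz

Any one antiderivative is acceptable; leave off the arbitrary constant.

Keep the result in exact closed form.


Answer: exp(3 - 3*z)/6.


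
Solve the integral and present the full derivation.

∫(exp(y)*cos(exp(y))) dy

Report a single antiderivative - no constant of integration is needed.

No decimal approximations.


Step 1. Substitute u = exp(y), turning ∫(exp(y)*cos(exp(y))) dy into ∫(cos(u)) du: now ∫(cos(u)) du.
Step 2. Evaluate the standard form: now sin(u).
Step 3. Substitute back u = exp(y): now sin(exp(y)).
Answer: sin(exp(y)).


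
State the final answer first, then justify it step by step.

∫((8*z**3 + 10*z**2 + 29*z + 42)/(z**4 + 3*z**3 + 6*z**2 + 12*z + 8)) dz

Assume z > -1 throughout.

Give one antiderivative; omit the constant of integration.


The answer is 3*log(z + 1) + 5*log(z + 2) - atan(z/2)/2.
Step 1. Decompose ∫((8*z**3 + 10*z**2 + 29*z + 42)/(z**4 + 3*z**3 + 6*z**2 + 12*z + 8)) dz by partial fractions, (8*z**3 + 10*z**2 + 29*z + 42)/(z**4 + 3*z**3 + 6*z**2 + 12*z + 8) = -1/(z**2 + 4) + 5/(z + 2) + 3/(z + 1): now ∫(3/(z + 1)) dz + ∫(5/(z + 2)) dz + ∫(-1/(z**2 + 4)) dz.
Step 2. Evaluate the standard form [assuming z > -1]: now 3*log(z + 1) + ∫(5/(z + 2)) dz + ∫(-1/(z**2 + 4)) dz.
Step 3. Evaluate the standard form [assuming z > -2]: now 3*log(z + 1) + 5*log(z + 2) + ∫(-1/(z**2 + 4)) dz.
Step 4. Evaluate the standard form: now 3*log(z + 1) + 5*log(z + 2) - atan(z/2)/2.
Answer: 3*log(z + 1) + 5*log(z + 2) - atan(z/2)/2.


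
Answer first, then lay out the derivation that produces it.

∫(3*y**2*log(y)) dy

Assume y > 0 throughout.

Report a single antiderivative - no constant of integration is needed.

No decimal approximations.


The answer is y**3*log(y) - y**3/3.
Step 1. Integrate ∫(3*y**2*log(y)) dy by parts with u = log(y), dv = (3*y**2) dy, so v = y**3 [assuming y > 0]: now y**3*log(y) + ∫(-y**2) dy.
Step 2. Evaluate the standard form: now y**3*log(y) - y**3/3.
Answer: y**3*log(y) - y**3/3.


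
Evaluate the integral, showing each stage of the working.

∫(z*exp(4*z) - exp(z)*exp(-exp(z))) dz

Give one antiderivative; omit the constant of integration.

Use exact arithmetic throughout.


Step 1. Rewrite: now ∫(z*exp(4*z)) dz + ∫(-exp(z)*exp(-exp(z))) dz.
Step 2. Substitute u = exp(z), turning ∫(-exp(z)*exp(-exp(z))) dz into ∫(-exp(-u)) du: now ∫(z*exp(4*z)) dz + ∫(-exp(-u)) du.
Step 3. Evaluate the standard form: now ∫(z*exp(4*z)) dz + exp(-u).
Step 4. Substitute back u = exp(z): now ∫(z*exp(4*z)) dz + exp(-exp(z)).
Step 5. Integrate ∫(z*exp(4*z)) dz by parts with u = z, dv = (exp(4*z)) dz, so v = exp(4*z)/4: now z*exp(4*z)/4 + ∫(-exp(4*z)/4) dz + exp(-exp(z)).
Step 6. Evaluate the standard form: now z*exp(4*z)/4 - exp(4*z)/16 + exp(-exp(z)).
Answer: z*exp(4*z)/4 - exp(4*z)/16 + exp(-exp(z)).


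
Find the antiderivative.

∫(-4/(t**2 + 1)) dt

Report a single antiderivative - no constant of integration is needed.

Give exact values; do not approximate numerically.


Answer: -4*atan(t).


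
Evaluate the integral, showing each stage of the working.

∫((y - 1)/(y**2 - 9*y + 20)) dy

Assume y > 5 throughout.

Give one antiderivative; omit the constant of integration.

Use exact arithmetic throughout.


Step 1. Decompose ∫((y - 1)/(y**2 - 9*y + 20)) dy by partial fractions, (y - 1)/(y**2 - 9*y + 20) = -3/(y - 4) + 4/(y - 5): now ∫(4/(y - 5)) dy + ∫(-3/(y - 4)) dy.
Step 2. Evaluate the standard form [assuming y > 5]: now 4*log(y - 5) + ∫(-3/(y - 4)) dy.
Step 3. Evaluate the standard form [assuming y > 4]: now 4*log(y - 5) - 3*log(y - 4).
Answer: 4*log(y - 5) - 3*log(y - 4).


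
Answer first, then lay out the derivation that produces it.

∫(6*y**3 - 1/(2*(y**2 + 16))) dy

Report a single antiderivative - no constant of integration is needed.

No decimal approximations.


The answer is 3*y**4/2 - atan(y/4)/8.
Step 1. Rewrite: now ∫(6*y**3) dy + ∫(-1/(2*(y**2 + 16))) dy.
Step 2. Evaluate the standard form: now 3*y**4/2 + ∫(-1/(2*(y**2 + 16))) dy.
Step 3. Evaluate the standard form: now 3*y**4/2 - atan(y/4)/8.
Answer: 3*y**4/2 - atan(y/4)/8.


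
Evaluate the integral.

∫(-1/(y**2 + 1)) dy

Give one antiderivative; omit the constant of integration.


Answer: -atan(y).


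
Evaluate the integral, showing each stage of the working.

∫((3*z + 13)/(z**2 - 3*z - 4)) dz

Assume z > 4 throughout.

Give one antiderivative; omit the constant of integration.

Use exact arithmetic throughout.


Step 1. Decompose ∫((3*z + 13)/(z**2 - 3*z - 4)) dz by partial fractions, (3*z + 13)/(z**2 - 3*z - 4) = -2/(z + 1) + 5/(z - 4): now ∫(5/(z - 4)) dz + ∫(-2/(z + 1)) dz.
Step 2. Evaluate the standard form [assuming z > -1]: now -2*log(z + 1) + ∫(5/(z - 4)) dz.
Step 3. Evaluate the standard form [assuming z > 4]: now 5*log(z - 4) - 2*log(z + 1).
Answer: 5*log(z - 4) - 2*log(z + 1).


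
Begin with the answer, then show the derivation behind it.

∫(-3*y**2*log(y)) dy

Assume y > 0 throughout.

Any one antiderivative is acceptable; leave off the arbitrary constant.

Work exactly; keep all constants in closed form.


The answer is -y**3*log(y) + y**3/3.
Step 1. Integrate ∫(-3*y**2*log(y)) dy by parts with u = log(y), dv = (-3*y**2) dy, so v = -y**3 [assuming y > 0]: now -y**3*log(y) + ∫(y**2) dy.
Step 2. Evaluate the standard form: now -y**3*log(y) + y**3/3.
Answer: -y**3*log(y) + y**3/3.


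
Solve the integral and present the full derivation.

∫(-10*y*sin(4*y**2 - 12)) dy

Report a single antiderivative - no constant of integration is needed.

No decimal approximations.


Step 1. Substitute u = y**2 - 3, turning ∫(-10*y*sin(4*y**2 - 12)) dy into ∫(-5*sin(4*u)) du: now ∫(-5*sin(4*u)) du.
Step 2. Evaluate the standard form: now 5*cos(4*u)/4.
Step 3. Substitute back u = y**2 - 3: now 5*cos(4*y**2 - 12)/4.
Answer: 5*cos(4*y**2 - 12)/4.


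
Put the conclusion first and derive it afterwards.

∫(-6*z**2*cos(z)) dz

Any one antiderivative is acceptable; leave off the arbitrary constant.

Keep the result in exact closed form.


The answer is -6*z**2*sin(z) - 12*z*cos(z) + 12*sin(z).
Step 1. Integrate ∫(-6*z**2*cos(z)) dz by parts with u = z**2, dv = (-6*cos(z)) dz, so v = -6*sin(z): now -6*z**2*sin(z) + ∫(12*z*sin(z)) dz.
Step 2. Integrate ∫(12*z*sin(z)) dz by parts with u = z, dv = (12*sin(z)) dz, so v = -12*cos(z): now -6*z**2*sin(z) - 12*z*cos(z) + ∫(12*cos(z)) dz.
Step 3. Evaluate the standard form: now -6*z**2*sin(z) - 12*z*cos(z) + 12*sin(z).
Answer: -6*z**2*sin(z) - 12*z*cos(z) + 12*sin(z).


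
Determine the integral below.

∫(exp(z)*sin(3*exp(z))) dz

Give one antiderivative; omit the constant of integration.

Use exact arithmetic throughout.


Answer: -cos(3*exp(z))/3.


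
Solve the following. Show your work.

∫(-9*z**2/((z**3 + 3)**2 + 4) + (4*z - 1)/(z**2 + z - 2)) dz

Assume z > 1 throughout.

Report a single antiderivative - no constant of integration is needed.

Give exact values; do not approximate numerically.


Step 1. Rewrite: now ∫(-9*z**2/((z**3 + 3)**2 + 4)) dz + ∫((4*z - 1)/(z**2 + z - 2)) dz.
Step 2. Decompose ∫((4*z - 1)/(z**2 + z - 2)) dz by partial fractions, (4*z - 1)/(z**2 + z - 2) = 3/(z + 2) + 1/(z - 1): now ∫(-9*z**2/((z**3 + 3)**2 + 4)) dz + ∫(1/(z - 1)) dz + ∫(3/(z + 2)) dz.
Step 3. Evaluate the standard form [assuming z > -2]: now 3*log(z + 2) + ∫(-9*z**2/((z**3 + 3)**2 + 4)) dz + ∫(1/(z - 1)) dz.
Step 4. Evaluate the standard form [assuming z > 1]: now log(z - 1) + 3*log(z + 2) + ∫(-9*z**2/((z**3 + 3)**2 + 4)) dz.
Step 5. Substitute u = z**3 + 3, turning ∫(-9*z**2/((z**3 + 3)**2 + 4)) dz into ∫(-3/(u**2 + 4)) du: now log(z - 1) + 3*log(z + 2) + ∫(-3/(u**2 + 4)) du.
Step 6. Evaluate the standard form: now log(z - 1) + 3*log(z + 2) - 3*atan(u/2)/2.
Step 7. Substitute back u = z**3 + 3: now log(z - 1) + 3*log(z + 2) - 3*atan(z**3/2 + 3/2)/2.
Answer: log(z - 1) + 3*log(z + 2) - 3*atan(z**3/2 + 3/2)/2.


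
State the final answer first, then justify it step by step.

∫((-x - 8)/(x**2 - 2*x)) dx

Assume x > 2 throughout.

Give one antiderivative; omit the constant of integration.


The answer is 4*log(x) - 5*log(x - 2).
Step 1. Decompose ∫((-x - 8)/(x**2 - 2*x)) dx by partial fractions, (-x - 8)/(x**2 - 2*x) = -5/(x - 2) + 4/x: now ∫(4/x) dx + ∫(-5/(x - 2)) dx.
Step 2. Evaluate the standard form [assuming x > 2]: now -5*log(x - 2) + ∫(4/x) dx.
Step 3. Evaluate the standard form [assuming x > 0]: now 4*log(x) - 5*log(x - 2).
Answer: 4*log(x) - 5*log(x - 2).


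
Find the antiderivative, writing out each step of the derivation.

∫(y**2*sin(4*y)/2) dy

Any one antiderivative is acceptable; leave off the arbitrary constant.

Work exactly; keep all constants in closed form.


Step 1. Integrate ∫(y**2*sin(4*y)/2) dy by parts with u = y**2, dv = (sin(4*y)/2) dy, so v = -cos(4*y)/8: now -y**2*cos(4*y)/8 + ∫(y*cos(4*y)/4) dy.
Step 2. Integrate ∫(y*cos(4*y)/4) dy by parts with u = y, dv = (cos(4*y)/4) dy, so v = sin(4*y)/16: now -y**2*cos(4*y)/8 + y*sin(4*y)/16 + ∫(-sin(4*y)/16) dy.
Step 3. Evaluate the standard form: now -y**2*cos(4*y)/8 + y*sin(4*y)/16 + cos(4*y)/64.
Answer: -y**2*cos(4*y)/8 + y*sin(4*y)/16 + cos(4*y)/64.


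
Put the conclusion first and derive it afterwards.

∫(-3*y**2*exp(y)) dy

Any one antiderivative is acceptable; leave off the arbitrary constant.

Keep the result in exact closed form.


The answer is -3*y**2*exp(y) + 6*y*exp(y) - 6*exp(y).
Step 1. Integrate ∫(-3*y**2*exp(y)) dy by parts with u = y**2, dv = (-3*exp(y)) dy, so v = -3*exp(y): now -3*y**2*exp(y) + ∫(6*y*exp(y)) dy.
Step 2. Integrate ∫(6*y*exp(y)) dy by parts with u = y, dv = (6*exp(y)) dy, so v = 6*exp(y): now -3*y**2*exp(y) + 6*y*exp(y) + ∫(-6*exp(y)) dy.
Step 3. Evaluate the standard form: now -3*y**2*exp(y) + 6*y*exp(y) - 6*exp(y).
Answer: -3*y**2*exp(y) + 6*y*exp(y) - 6*exp(y).


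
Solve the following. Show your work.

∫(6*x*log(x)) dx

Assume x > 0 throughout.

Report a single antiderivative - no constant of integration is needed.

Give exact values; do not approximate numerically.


Step 1. Integrate ∫(6*x*log(x)) dx by parts with u = log(x), dv = (6*x) dx, so v = 3*x**2 [assuming x > 0]: now 3*x**2*log(x) + ∫(-3*x) dx.
Step 2. Evaluate the standard form: now 3*x**2*log(x) - 3*x**2/2.
Answer: 3*x**2*log(x) - 3*x**2/2.


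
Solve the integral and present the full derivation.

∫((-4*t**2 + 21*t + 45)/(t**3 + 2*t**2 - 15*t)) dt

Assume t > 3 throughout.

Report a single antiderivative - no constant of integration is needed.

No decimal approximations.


Step 1. Decompose ∫((-4*t**2 + 21*t + 45)/(t**3 + 2*t**2 - 15*t)) dt by partial fractions, (-4*t**2 + 21*t + 45)/(t**3 + 2*t**2 - 15*t) = -4/(t + 5) + 3/(t - 3) - 3/t: now ∫(-3/t) dt + ∫(3/(t - 3)) dt + ∫(-4/(t + 5)) dt.
Step 2. Evaluate the standard form [assuming t > 3]: now 3*log(t - 3) + ∫(-3/t) dt + ∫(-4/(t + 5)) dt.
Step 3. Evaluate the standard form [assuming t > 0]: now -3*log(t) + 3*log(t - 3) + ∫(-4/(t + 5)) dt.
Step 4. Evaluate the standard form [assuming t > -5]: now -3*log(t) + 3*log(t - 3) - 4*log(t + 5).
Answer: -3*log(t) + 3*log(t - 3) - 4*log(t + 5).


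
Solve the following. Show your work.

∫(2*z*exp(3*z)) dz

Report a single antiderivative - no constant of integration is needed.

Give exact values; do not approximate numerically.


Step 1. Integrate ∫(2*z*exp(3*z)) dz by parts with u = z, dv = (2*exp(3*z)) dz, so v = 2*exp(3*z)/3: now 2*z*exp(3*z)/3 + ∫(-2*exp(3*z)/3) dz.
Step 2. Evaluate the standard form: now 2*z*exp(3*z)/3 - 2*exp(3*z)/9.
Answer: 2*z*exp(3*z)/3 - 2*exp(3*z)/9.


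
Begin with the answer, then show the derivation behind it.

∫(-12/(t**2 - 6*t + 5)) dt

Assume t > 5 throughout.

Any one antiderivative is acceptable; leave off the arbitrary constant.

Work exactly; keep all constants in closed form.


The answer is -3*log(t - 5) + 3*log(t - 1).
Step 1. Decompose ∫(-12/(t**2 - 6*t + 5)) dt by partial fractions, -12/(t**2 - 6*t + 5) = 3/(t - 1) - 3/(t - 5): now ∫(-3/(t - 5)) dt + ∫(3/(t - 1)) dt.
Step 2. Evaluate the standard form [assuming t > 1]: now 3*log(t - 1) + ∫(-3/(t - 5)) dt.
Step 3. Evaluate the standard form [assuming t > 5]: now -3*log(t - 5) + 3*log(t - 1).
Answer: -3*log(t - 5) + 3*log(t - 1).


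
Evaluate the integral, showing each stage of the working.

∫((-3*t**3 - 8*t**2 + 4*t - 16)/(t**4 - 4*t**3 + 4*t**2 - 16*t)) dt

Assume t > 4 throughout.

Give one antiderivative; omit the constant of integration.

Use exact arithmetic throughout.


Step 1. Decompose ∫((-3*t**3 - 8*t**2 + 4*t - 16)/(t**4 - 4*t**3 + 4*t**2 - 16*t)) dt by partial fractions, (-3*t**3 - 8*t**2 + 4*t - 16)/(t**4 - 4*t**3 + 4*t**2 - 16*t) = -4/(t**2 + 4) - 4/(t - 4) + 1/t: now ∫(1/t) dt + ∫(-4/(t - 4)) dt + ∫(-4/(t**2 + 4)) dt.
Step 2. Evaluate the standard form [assuming t > 0]: now log(t) + ∫(-4/(t - 4)) dt + ∫(-4/(t**2 + 4)) dt.
Step 3. Evaluate the standard form [assuming t > 4]: now log(t) - 4*log(t - 4) + ∫(-4/(t**2 + 4)) dt.
Step 4. Evaluate the standard form: now log(t) - 4*log(t - 4) - 2*atan(t/2).
Answer: log(t) - 4*log(t - 4) - 2*atan(t/2).


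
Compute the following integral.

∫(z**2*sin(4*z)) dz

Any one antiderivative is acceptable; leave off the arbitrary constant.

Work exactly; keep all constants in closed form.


Answer: -z**2*cos(4*z)/4 + z*sin(4*z)/8 + cos(4*z)/32.


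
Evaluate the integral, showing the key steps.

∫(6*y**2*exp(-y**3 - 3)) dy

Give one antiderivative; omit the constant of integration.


Step 1. Substitute u = y**3 + 3, turning ∫(6*y**2*exp(-y**3 - 3)) dy into ∫(2*exp(-u)) du: now ∫(2*exp(-u)) du.
Step 2. Evaluate the standard form: now -2*exp(-u).
Step 3. Substitute back u = y**3 + 3: now -2*exp(-y**3 - 3).
Answer: -2*exp(-y**3 - 3).


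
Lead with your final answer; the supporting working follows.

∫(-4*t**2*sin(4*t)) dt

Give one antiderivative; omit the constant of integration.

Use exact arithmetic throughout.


The answer is t**2*cos(4*t) - t*sin(4*t)/2 - cos(4*t)/8.
Step 1. Integrate ∫(-4*t**2*sin(4*t)) dt by parts with u = t**2, dv = (-4*sin(4*t)) dt, so v = cos(4*t): now t**2*cos(4*t) + ∫(-2*t*cos(4*t)) dt.
Step 2. Integrate ∫(-2*t*cos(4*t)) dt by parts with u = t, dv = (-2*cos(4*t)) dt, so v = -sin(4*t)/2: now t**2*cos(4*t) - t*sin(4*t)/2 + ∫(sin(4*t)/2) dt.
Step 3. Evaluate the standard form: now t**2*cos(4*t) - t*sin(4*t)/2 - cos(4*t)/8.
Answer: t**2*cos(4*t) - t*sin(4*t)/2 - cos(4*t)/8.


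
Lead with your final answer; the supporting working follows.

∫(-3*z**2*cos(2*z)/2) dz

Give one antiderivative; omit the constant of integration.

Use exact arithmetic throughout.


The answer is -3*z**2*sin(2*z)/4 - 3*z*cos(2*z)/4 + 3*sin(2*z)/8.
Step 1. Integrate ∫(-3*z**2*cos(2*z)/2) dz by parts with u = z**2, dv = (-3*cos(2*z)/2) dz, so v = -3*sin(2*z)/4: now -3*z**2*sin(2*z)/4 + ∫(3*z*sin(2*z)/2) dz.
Step 2. Integrate ∫(3*z*sin(2*z)/2) dz by parts with u = z, dv = (3*sin(2*z)/2) dz, so v = -3*cos(2*z)/4: now -3*z**2*sin(2*z)/4 - 3*z*cos(2*z)/4 + ∫(3*cos(2*z)/4) dz.
Step 3. Evaluate the standard form: now -3*z**2*sin(2*z)/4 - 3*z*cos(2*z)/4 + 3*sin(2*z)/8.
Answer: -3*z**2*sin(2*z)/4 - 3*z*cos(2*z)/4 + 3*sin(2*z)/8.


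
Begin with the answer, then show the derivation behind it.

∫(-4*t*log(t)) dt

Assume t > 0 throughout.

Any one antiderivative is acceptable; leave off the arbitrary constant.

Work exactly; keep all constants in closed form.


The answer is -2*t**2*log(t) + t**2.
Step 1. Integrate ∫(-4*t*log(t)) dt by parts with u = log(t), dv = (-4*t) dt, so v = -2*t**2 [assuming t > 0]: now -2*t**2*log(t) + ∫(2*t) dt.
Step 2. Evaluate the standard form: now -2*t**2*log(t) + t**2.
Answer: -2*t**2*log(t) + t**2.


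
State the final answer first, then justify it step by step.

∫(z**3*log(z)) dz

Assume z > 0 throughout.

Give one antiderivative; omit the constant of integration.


The answer is z**4*log(z)/4 - z**4/16.
Step 1. Integrate ∫(z**3*log(z)) dz by parts with u = log(z), dv = (z**3) dz, so v = z**4/4 [assuming z > 0]: now z**4*log(z)/4 + ∫(-z**3/4) dz.
Step 2. Evaluate the standard form: now z**4*log(z)/4 - z**4/16.
Answer: z**4*log(z)/4 - z**4/16.


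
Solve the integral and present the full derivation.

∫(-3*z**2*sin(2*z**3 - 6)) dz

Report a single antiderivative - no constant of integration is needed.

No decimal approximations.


Step 1. Substitute u = z**3 - 3, turning ∫(-3*z**2*sin(2*z**3 - 6)) dz into ∫(-sin(2*u)) du: now ∫(-sin(2*u)) du.
Step 2. Evaluate the standard form: now cos(2*u)/2.
Step 3. Substitute back u = z**3 - 3: now cos(2*z**3 - 6)/2.
Answer: cos(2*z**3 - 6)/2.


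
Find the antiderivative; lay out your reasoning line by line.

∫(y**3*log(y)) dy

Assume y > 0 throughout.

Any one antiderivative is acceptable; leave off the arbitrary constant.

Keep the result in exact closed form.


Step 1. Integrate ∫(y**3*log(y)) dy by parts with u = log(y), dv = (y**3) dy, so v = y**4/4 [assuming y > 0]: now y**4*log(y)/4 + ∫(-y**3/4) dy.
Step 2. Evaluate the standard form: now y**4*log(y)/4 - y**4/16.
Answer: y**4*log(y)/4 - y**4/16.


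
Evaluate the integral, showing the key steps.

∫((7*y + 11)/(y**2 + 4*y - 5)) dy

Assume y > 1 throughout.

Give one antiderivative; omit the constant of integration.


Step 1. Decompose ∫((7*y + 11)/(y**2 + 4*y - 5)) dy by partial fractions, (7*y + 11)/(y**2 + 4*y - 5) = 4/(y + 5) + 3/(y - 1): now ∫(3/(y - 1)) dy + ∫(4/(y + 5)) dy.
Step 2. Evaluate the standard form [assuming y > -5]: now 4*log(y + 5) + ∫(3/(y - 1)) dy.
Step 3. Evaluate the standard form [assuming y > 1]: now 3*log(y - 1) + 4*log(y + 5).
Answer: 3*log(y - 1) + 4*log(y + 5).


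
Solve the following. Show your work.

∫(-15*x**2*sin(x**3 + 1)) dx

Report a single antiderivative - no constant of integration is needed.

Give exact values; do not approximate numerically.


Step 1. Substitute u = x**3 + 1, turning ∫(-15*x**2*sin(x**3 + 1)) dx into ∫(-5*sin(u)) du: now ∫(-5*sin(u)) du.
Step 2. Evaluate the standard form: now 5*cos(u).
Step 3. Substitute back u = x**3 + 1: now 5*cos(x**3 + 1).
Answer: 5*cos(x**3 + 1).


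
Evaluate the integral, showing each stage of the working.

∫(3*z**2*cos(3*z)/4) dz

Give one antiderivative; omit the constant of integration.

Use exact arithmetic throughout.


Step 1. Integrate ∫(3*z**2*cos(3*z)/4) dz by parts with u = z**2, dv = (3*cos(3*z)/4) dz, so v = sin(3*z)/4: now z**2*sin(3*z)/4 + ∫(-z*sin(3*z)/2) dz.
Step 2. Integrate ∫(-z*sin(3*z)/2) dz by parts with u = z, dv = (-sin(3*z)/2) dz, so v = cos(3*z)/6: now z**2*sin(3*z)/4 + z*cos(3*z)/6 + ∫(-cos(3*z)/6) dz.
Step 3. Evaluate the standard form: now z**2*sin(3*z)/4 + z*cos(3*z)/6 - sin(3*z)/18.
Answer: z**2*sin(3*z)/4 + z*cos(3*z)/6 - sin(3*z)/18.


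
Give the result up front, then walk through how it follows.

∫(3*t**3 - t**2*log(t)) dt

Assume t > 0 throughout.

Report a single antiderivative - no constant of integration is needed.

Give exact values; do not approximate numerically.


The answer is 3*t**4/4 - t**3*log(t)/3 + t**3/9.
Step 1. Rewrite: now ∫(3*t**3) dt + ∫(-t**2*log(t)) dt.
Step 2. Integrate ∫(-t**2*log(t)) dt by parts with u = log(t), dv = (-t**2) dt, so v = -t**3/3 [assuming t > 0]: now -t**3*log(t)/3 + ∫(t**2/3) dt + ∫(3*t**3) dt.
Step 3. Evaluate the standard form: now -t**3*log(t)/3 + t**3/9 + ∫(3*t**3) dt.
Step 4. Evaluate the standard form: now 3*t**4/4 - t**3*log(t)/3 + t**3/9.
Answer: 3*t**4/4 - t**3*log(t)/3 + t**3/9.


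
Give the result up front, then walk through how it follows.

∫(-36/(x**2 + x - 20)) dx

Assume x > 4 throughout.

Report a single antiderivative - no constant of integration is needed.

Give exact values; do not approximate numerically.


The answer is -4*log(x - 4) + 4*log(x + 5).
Step 1. Decompose ∫(-36/(x**2 + x - 20)) dx by partial fractions, -36/(x**2 + x - 20) = 4/(x + 5) - 4/(x - 4): now ∫(-4/(x - 4)) dx + ∫(4/(x + 5)) dx.
Step 2. Evaluate the standard form [assuming x > 4]: now -4*log(x - 4) + ∫(4/(x + 5)) dx.
Step 3. Evaluate the standard form [assuming x > -5]: now -4*log(x - 4) + 4*log(x + 5).
Answer: -4*log(x - 4) + 4*log(x + 5).


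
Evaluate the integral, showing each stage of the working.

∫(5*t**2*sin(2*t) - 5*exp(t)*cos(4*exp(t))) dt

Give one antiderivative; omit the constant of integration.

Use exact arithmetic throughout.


Step 1. Rewrite: now ∫(5*t**2*sin(2*t)) dt + ∫(-5*exp(t)*cos(4*exp(t))) dt.
Step 2. Integrate ∫(5*t**2*sin(2*t)) dt by parts with u = t**2, dv = (5*sin(2*t)) dt, so v = -5*cos(2*t)/2: now -5*t**2*cos(2*t)/2 + ∫(5*t*cos(2*t)) dt + ∫(-5*exp(t)*cos(4*exp(t))) dt.
Step 3. Integrate ∫(5*t*cos(2*t)) dt by parts with u = t, dv = (5*cos(2*t)) dt, so v = 5*sin(2*t)/2: now -5*t**2*cos(2*t)/2 + 5*t*sin(2*t)/2 + ∫(-5*exp(t)*cos(4*exp(t))) dt + ∫(-5*sin(2*t)/2) dt.
Step 4. Evaluate the standard form: now -5*t**2*cos(2*t)/2 + 5*t*sin(2*t)/2 + 5*cos(2*t)/4 + ∫(-5*exp(t)*cos(4*exp(t))) dt.
Step 5. Substitute u = exp(t), turning ∫(-5*exp(t)*cos(4*exp(t))) dt into ∫(-5*cos(4*u)) du: now -5*t**2*cos(2*t)/2 + 5*t*sin(2*t)/2 + 5*cos(2*t)/4 + ∫(-5*cos(4*u)) du.
Step 6. Evaluate the standard form: now -5*t**2*cos(2*t)/2 + 5*t*sin(2*t)/2 - 5*sin(4*u)/4 + 5*cos(2*t)/4.
Step 7. Substitute back u = exp(t): now -5*t**2*cos(2*t)/2 + 5*t*sin(2*t)/2 - 5*sin(4*exp(t))/4 + 5*cos(2*t)/4.
Answer: -5*t**2*cos(2*t)/2 + 5*t*sin(2*t)/2 - 5*sin(4*exp(t))/4 + 5*cos(2*t)/4.


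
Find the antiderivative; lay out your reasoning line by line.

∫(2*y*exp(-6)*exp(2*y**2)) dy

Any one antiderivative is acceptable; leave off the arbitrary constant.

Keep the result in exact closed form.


Step 1. Substitute u = y**2 - 3, turning ∫(2*y*exp(-6)*exp(2*y**2)) dy into ∫(exp(2*u)) du: now ∫(exp(2*u)) du.
Step 2. Evaluate the standard form: now exp(2*u)/2.
Step 3. Substitute back u = y**2 - 3: now exp(2*y**2 - 6)/2.
Answer: exp(2*y**2 - 6)/2.


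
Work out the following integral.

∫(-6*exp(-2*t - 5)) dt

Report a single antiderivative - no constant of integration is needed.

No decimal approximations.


Answer: 3*exp(-2*t - 5).


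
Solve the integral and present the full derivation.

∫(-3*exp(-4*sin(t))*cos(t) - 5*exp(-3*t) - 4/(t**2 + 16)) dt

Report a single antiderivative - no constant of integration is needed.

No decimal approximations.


Step 1. Rewrite: now ∫(-3*exp(-4*sin(t))*cos(t)) dt + ∫(-4/(t**2 + 16)) dt + ∫(-5*exp(-3*t)) dt.
Step 2. Substitute u = sin(t), turning ∫(-3*exp(-4*sin(t))*cos(t)) dt into ∫(-3*exp(-4*u)) du: now ∫(-4/(t**2 + 16)) dt + ∫(-5*exp(-3*t)) dt + ∫(-3*exp(-4*u)) du.
Step 3. Evaluate the standard form: now ∫(-4/(t**2 + 16)) dt + ∫(-5*exp(-3*t)) dt + 3*exp(-4*u)/4.
Step 4. Substitute back u = sin(t): now ∫(-4/(t**2 + 16)) dt + ∫(-5*exp(-3*t)) dt + 3*exp(-4*sin(t))/4.
Step 5. Evaluate the standard form: now ∫(-4/(t**2 + 16)) dt + 3*exp(-4*sin(t))/4 + 5*exp(-3*t)/3.
Step 6. Evaluate the standard form: now -atan(t/4) + 3*exp(-4*sin(t))/4 + 5*exp(-3*t)/3.
Answer: -atan(t/4) + 3*exp(-4*sin(t))/4 + 5*exp(-3*t)/3.


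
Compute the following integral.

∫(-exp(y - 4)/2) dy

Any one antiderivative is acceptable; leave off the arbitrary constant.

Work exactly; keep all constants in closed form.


Answer: -exp(y - 4)/2.


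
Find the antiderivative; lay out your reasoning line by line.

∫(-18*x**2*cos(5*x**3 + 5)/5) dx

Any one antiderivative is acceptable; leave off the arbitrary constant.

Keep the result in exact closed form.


Step 1. Substitute u = x**3 + 1, turning ∫(-18*x**2*cos(5*x**3 + 5)/5) dx into ∫(-6*cos(5*u)/5) du: now ∫(-6*cos(5*u)/5) du.
Step 2. Evaluate the standard form: now -6*sin(5*u)/25.
Step 3. Substitute back u = x**3 + 1: now -6*sin(5*x**3 + 5)/25.
Answer: -6*sin(5*x**3 + 5)/25.


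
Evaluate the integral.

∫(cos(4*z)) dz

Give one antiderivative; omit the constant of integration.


Answer: sin(4*z)/4.


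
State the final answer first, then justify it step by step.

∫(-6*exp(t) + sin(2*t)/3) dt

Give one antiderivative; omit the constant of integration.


The answer is -6*exp(t) - cos(2*t)/6.
Step 1. Rewrite: now ∫(-6*exp(t)) dt + ∫(sin(2*t)/3) dt.
Step 2. Evaluate the standard form: now -6*exp(t) + ∫(sin(2*t)/3) dt.
Step 3. Evaluate the standard form: now -6*exp(t) - cos(2*t)/6.
Answer: -6*exp(t) - cos(2*t)/6.


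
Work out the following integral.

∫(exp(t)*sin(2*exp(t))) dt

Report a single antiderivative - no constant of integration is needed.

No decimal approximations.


Answer: -cos(2*exp(t))/2.


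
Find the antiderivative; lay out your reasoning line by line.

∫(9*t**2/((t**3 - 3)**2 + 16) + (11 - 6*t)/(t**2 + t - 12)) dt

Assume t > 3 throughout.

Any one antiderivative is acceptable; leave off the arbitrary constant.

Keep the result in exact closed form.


Step 1. Rewrite: now ∫(9*t**2/((t**3 - 3)**2 + 16)) dt + ∫((11 - 6*t)/(t**2 + t - 12)) dt.
Step 2. Decompose ∫((11 - 6*t)/(t**2 + t - 12)) dt by partial fractions, (11 - 6*t)/(t**2 + t - 12) = -5/(t + 4) - 1/(t - 3): now ∫(9*t**2/((t**3 - 3)**2 + 16)) dt + ∫(-1/(t - 3)) dt + ∫(-5/(t + 4)) dt.
Step 3. Evaluate the standard form [assuming t > 3]: now -log(t - 3) + ∫(9*t**2/((t**3 - 3)**2 + 16)) dt + ∫(-5/(t + 4)) dt.
Step 4. Evaluate the standard form [assuming t > -4]: now -log(t - 3) - 5*log(t + 4) + ∫(9*t**2/((t**3 - 3)**2 + 16)) dt.
Step 5. Substitute u = t**3 - 3, turning ∫(9*t**2/((t**3 - 3)**2 + 16)) dt into ∫(3/(u**2 + 16)) du: now -log(t - 3) - 5*log(t + 4) + ∫(3/(u**2 + 16)) du.
Step 6. Evaluate the standard form: now -log(t - 3) - 5*log(t + 4) + 3*atan(u/4)/4.
Step 7. Substitute back u = t**3 - 3: now -log(t - 3) - 5*log(t + 4) + 3*atan(t**3/4 - 3/4)/4.
Answer: -log(t - 3) - 5*log(t + 4) + 3*atan(t**3/4 - 3/4)/4.


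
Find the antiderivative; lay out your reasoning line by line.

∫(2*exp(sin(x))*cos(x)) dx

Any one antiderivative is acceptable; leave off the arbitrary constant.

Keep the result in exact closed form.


Step 1. Substitute u = sin(x), turning ∫(2*exp(sin(x))*cos(x)) dx into ∫(2*exp(u)) du: now ∫(2*exp(u)) du.
Step 2. Evaluate the standard form: now 2*exp(u).
Step 3. Substitute back u = sin(x): now 2*exp(sin(x)).
Answer: 2*exp(sin(x)).


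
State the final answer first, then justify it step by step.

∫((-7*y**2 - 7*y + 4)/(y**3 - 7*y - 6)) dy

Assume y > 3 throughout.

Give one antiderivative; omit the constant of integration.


The answer is -4*log(y - 3) - log(y + 1) - 2*log(y + 2).
Step 1. Decompose ∫((-7*y**2 - 7*y + 4)/(y**3 - 7*y - 6)) dy by partial fractions, (-7*y**2 - 7*y + 4)/(y**3 - 7*y - 6) = -2/(y + 2) - 1/(y + 1) - 4/(y - 3): now ∫(-4/(y - 3)) dy + ∫(-1/(y + 1)) dy + ∫(-2/(y + 2)) dy.
Step 2. Evaluate the standard form [assuming y > 3]: now -4*log(y - 3) + ∫(-1/(y + 1)) dy + ∫(-2/(y + 2)) dy.
Step 3. Evaluate the standard form [assuming y > -1]: now -4*log(y - 3) - log(y + 1) + ∫(-2/(y + 2)) dy.
Step 4. Evaluate the standard form [assuming y > -2]: now -4*log(y - 3) - log(y + 1) - 2*log(y + 2).
Answer: -4*log(y - 3) - log(y + 1) - 2*log(y + 2).


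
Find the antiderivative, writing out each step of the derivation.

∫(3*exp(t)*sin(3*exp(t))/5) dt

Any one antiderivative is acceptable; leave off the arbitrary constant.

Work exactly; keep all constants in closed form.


Step 1. Substitute u = exp(t), turning ∫(3*exp(t)*sin(3*exp(t))/5) dt into ∫(3*sin(3*u)/5) du: now ∫(3*sin(3*u)/5) du.
Step 2. Evaluate the standard form: now -cos(3*u)/5.
Step 3. Substitute back u = exp(t): now -cos(3*exp(t))/5.
Answer: -cos(3*exp(t))/5.


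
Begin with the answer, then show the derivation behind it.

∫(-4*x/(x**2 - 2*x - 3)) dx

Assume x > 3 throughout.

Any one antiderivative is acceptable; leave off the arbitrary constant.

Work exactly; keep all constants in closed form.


The answer is -3*log(x - 3) - log(x + 1).
Step 1. Decompose ∫(-4*x/(x**2 - 2*x - 3)) dx by partial fractions, -4*x/(x**2 - 2*x - 3) = -1/(x + 1) - 3/(x - 3): now ∫(-3/(x - 3)) dx + ∫(-1/(x + 1)) dx.
Step 2. Evaluate the standard form [assuming x > 3]: now -3*log(x - 3) + ∫(-1/(x + 1)) dx.
Step 3. Evaluate the standard form [assuming x > -1]: now -3*log(x - 3) - log(x + 1).
Answer: -3*log(x - 3) - log(x + 1).


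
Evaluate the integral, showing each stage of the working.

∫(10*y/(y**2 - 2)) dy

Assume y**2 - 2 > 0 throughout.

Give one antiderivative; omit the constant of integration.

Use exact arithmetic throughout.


Step 1. Substitute u = y**2 - 2, turning ∫(10*y/(y**2 - 2)) dy into ∫(5/u) du: now ∫(5/u) du.
Step 2. Evaluate the standard form [assuming u > 0]: now 5*log(u).
Step 3. Substitute back u = y**2 - 2: now 5*log(y**2 - 2).
Answer: 5*log(y**2 - 2).


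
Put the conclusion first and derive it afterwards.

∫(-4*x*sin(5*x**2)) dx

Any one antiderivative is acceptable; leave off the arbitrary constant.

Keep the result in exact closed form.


The answer is 2*cos(5*x**2)/5.
Step 1. Substitute u = x**2, turning ∫(-4*x*sin(5*x**2)) dx into ∫(-2*sin(5*u)) du: now ∫(-2*sin(5*u)) du.
Step 2. Evaluate the standard form: now 2*cos(5*u)/5.
Step 3. Substitute back u = x**2: now 2*cos(5*x**2)/5.
Answer: 2*cos(5*x**2)/5.


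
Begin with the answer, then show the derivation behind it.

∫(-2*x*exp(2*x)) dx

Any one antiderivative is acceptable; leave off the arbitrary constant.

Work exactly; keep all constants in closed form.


The answer is -x*exp(2*x) + exp(2*x)/2.
Step 1. Integrate ∫(-2*x*exp(2*x)) dx by parts with u = x, dv = (-2*exp(2*x)) dx, so v = -exp(2*x): now -x*exp(2*x) + ∫(exp(2*x)) dx.
Step 2. Evaluate the standard form: now -x*exp(2*x) + exp(2*x)/2.
Answer: -x*exp(2*x) + exp(2*x)/2.


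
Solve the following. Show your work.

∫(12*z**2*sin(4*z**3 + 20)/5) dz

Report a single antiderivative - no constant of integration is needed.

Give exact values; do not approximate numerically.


Step 1. Substitute u = z**3 + 5, turning ∫(12*z**2*sin(4*z**3 + 20)/5) dz into ∫(4*sin(4*u)/5) du: now ∫(4*sin(4*u)/5) du.
Step 2. Evaluate the standard form: now -cos(4*u)/5.
Step 3. Substitute back u = z**3 + 5: now -cos(4*z**3 + 20)/5.
Answer: -cos(4*z**3 + 20)/5.


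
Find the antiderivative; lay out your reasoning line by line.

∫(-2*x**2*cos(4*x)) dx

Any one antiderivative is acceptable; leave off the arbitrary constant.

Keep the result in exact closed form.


Step 1. Integrate ∫(-2*x**2*cos(4*x)) dx by parts with u = x**2, dv = (-2*cos(4*x)) dx, so v = -sin(4*x)/2: now -x**2*sin(4*x)/2 + ∫(x*sin(4*x)) dx.
Step 2. Integrate ∫(x*sin(4*x)) dx by parts with u = x, dv = (sin(4*x)) dx, so v = -cos(4*x)/4: now -x**2*sin(4*x)/2 - x*cos(4*x)/4 + ∫(cos(4*x)/4) dx.
Step 3. Evaluate the standard form: now -x**2*sin(4*x)/2 - x*cos(4*x)/4 + sin(4*x)/16.
Answer: -x**2*sin(4*x)/2 - x*cos(4*x)/4 + sin(4*x)/16.


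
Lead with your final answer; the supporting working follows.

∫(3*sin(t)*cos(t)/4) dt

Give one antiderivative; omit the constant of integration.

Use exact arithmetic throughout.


The answer is 3*sin(t)**2/8.
Step 1. Substitute u = sin(t), turning ∫(3*sin(t)*cos(t)/4) dt into ∫(3*u/4) du: now ∫(3*u/4) du.
Step 2. Evaluate the standard form: now 3*u**2/8.
Step 3. Substitute back u = sin(t): now 3*sin(t)**2/8.
Answer: 3*sin(t)**2/8.


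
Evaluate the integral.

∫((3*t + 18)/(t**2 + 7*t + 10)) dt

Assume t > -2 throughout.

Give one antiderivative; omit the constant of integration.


Answer: 4*log(t + 2) - log(t + 5).


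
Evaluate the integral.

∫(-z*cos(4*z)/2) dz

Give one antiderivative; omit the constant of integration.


Answer: -z*sin(4*z)/8 - cos(4*z)/32.


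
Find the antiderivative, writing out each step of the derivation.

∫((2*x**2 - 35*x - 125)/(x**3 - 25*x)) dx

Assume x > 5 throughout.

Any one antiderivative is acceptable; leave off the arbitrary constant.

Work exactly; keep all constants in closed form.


Step 1. Decompose ∫((2*x**2 - 35*x - 125)/(x**3 - 25*x)) dx by partial fractions, (2*x**2 - 35*x - 125)/(x**3 - 25*x) = 2/(x + 5) - 5/(x - 5) + 5/x: now ∫(5/x) dx + ∫(-5/(x - 5)) dx + ∫(2/(x + 5)) dx.
Step 2. Evaluate the standard form [assuming x > 5]: now -5*log(x - 5) + ∫(5/x) dx + ∫(2/(x + 5)) dx.
Step 3. Evaluate the standard form [assuming x > -5]: now -5*log(x - 5) + 2*log(x + 5) + ∫(5/x) dx.
Step 4. Evaluate the standard form [assuming x > 0]: now 5*log(x) - 5*log(x - 5) + 2*log(x + 5).
Answer: 5*log(x) - 5*log(x - 5) + 2*log(x + 5).


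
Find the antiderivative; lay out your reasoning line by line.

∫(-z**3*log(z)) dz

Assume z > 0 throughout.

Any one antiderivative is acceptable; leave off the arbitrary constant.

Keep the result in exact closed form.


Step 1. Integrate ∫(-z**3*log(z)) dz by parts with u = log(z), dv = (-z**3) dz, so v = -z**4/4 [assuming z > 0]: now -z**4*log(z)/4 + ∫(z**3/4) dz.
Step 2. Evaluate the standard form: now -z**4*log(z)/4 + z**4/16.
Answer: -z**4*log(z)/4 + z**4/16.


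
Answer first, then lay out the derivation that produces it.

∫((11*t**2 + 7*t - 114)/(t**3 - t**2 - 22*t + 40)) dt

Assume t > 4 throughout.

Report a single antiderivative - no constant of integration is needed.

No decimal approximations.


The answer is 5*log(t - 4) + 4*log(t - 2) + 2*log(t + 5).
Step 1. Decompose ∫((11*t**2 + 7*t - 114)/(t**3 - t**2 - 22*t + 40)) dt by partial fractions, (11*t**2 + 7*t - 114)/(t**3 - t**2 - 22*t + 40) = 2/(t + 5) + 4/(t - 2) + 5/(t - 4): now ∫(5/(t - 4)) dt + ∫(4/(t - 2)) dt + ∫(2/(t + 5)) dt.
Step 2. Evaluate the standard form [assuming t > -5]: now 2*log(t + 5) + ∫(5/(t - 4)) dt + ∫(4/(t - 2)) dt.
Step 3. Evaluate the standard form [assuming t > 4]: now 5*log(t - 4) + 2*log(t + 5) + ∫(4/(t - 2)) dt.
Step 4. Evaluate the standard form [assuming t > 2]: now 5*log(t - 4) + 4*log(t - 2) + 2*log(t + 5).
Answer: 5*log(t - 4) + 4*log(t - 2) + 2*log(t + 5).


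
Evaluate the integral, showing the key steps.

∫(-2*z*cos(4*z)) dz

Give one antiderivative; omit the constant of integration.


Step 1. Integrate ∫(-2*z*cos(4*z)) dz by parts with u = z, dv = (-2*cos(4*z)) dz, so v = -sin(4*z)/2: now -z*sin(4*z)/2 + ∫(sin(4*z)/2) dz.
Step 2. Evaluate the standard form: now -z*sin(4*z)/2 - cos(4*z)/8.
Answer: -z*sin(4*z)/2 - cos(4*z)/8.


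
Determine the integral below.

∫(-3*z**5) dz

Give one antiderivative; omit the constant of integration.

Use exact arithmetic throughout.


Answer: -z**6/2.


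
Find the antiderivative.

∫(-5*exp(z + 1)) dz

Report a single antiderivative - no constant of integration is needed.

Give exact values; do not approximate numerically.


Answer: -5*exp(z + 1).


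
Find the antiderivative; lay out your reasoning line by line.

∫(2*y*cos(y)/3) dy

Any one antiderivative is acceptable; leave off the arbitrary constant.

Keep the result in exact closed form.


Step 1. Integrate ∫(2*y*cos(y)/3) dy by parts with u = y, dv = (2*cos(y)/3) dy, so v = 2*sin(y)/3: now 2*y*sin(y)/3 + ∫(-2*sin(y)/3) dy.
Step 2. Evaluate the standard form: now 2*y*sin(y)/3 + 2*cos(y)/3.
Answer: 2*y*sin(y)/3 + 2*cos(y)/3.


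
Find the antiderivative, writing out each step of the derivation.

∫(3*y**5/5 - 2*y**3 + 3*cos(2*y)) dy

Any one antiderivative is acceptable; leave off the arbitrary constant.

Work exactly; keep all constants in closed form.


Step 1. Rewrite: now ∫(-2*y**3) dy + ∫(3*y**5/5) dy + ∫(3*cos(2*y)) dy.
Step 2. Evaluate the standard form: now -y**4/2 + ∫(3*y**5/5) dy + ∫(3*cos(2*y)) dy.
Step 3. Evaluate the standard form: now -y**4/2 + 3*sin(2*y)/2 + ∫(3*y**5/5) dy.
Step 4. Evaluate the standard form: now y**6/10 - y**4/2 + 3*sin(2*y)/2.
Answer: y**6/10 - y**4/2 + 3*sin(2*y)/2.


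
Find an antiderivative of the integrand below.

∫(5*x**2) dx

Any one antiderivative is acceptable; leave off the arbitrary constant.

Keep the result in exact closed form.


Answer: 5*x**3/3.


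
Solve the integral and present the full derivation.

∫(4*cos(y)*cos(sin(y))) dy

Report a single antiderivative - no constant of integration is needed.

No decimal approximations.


Step 1. Substitute u = sin(y), turning ∫(4*cos(y)*cos(sin(y))) dy into ∫(4*cos(u)) du: now ∫(4*cos(u)) du.
Step 2. Evaluate the standard form: now 4*sin(u).
Step 3. Substitute back u = sin(y): now 4*sin(sin(y)).
Answer: 4*sin(sin(y)).


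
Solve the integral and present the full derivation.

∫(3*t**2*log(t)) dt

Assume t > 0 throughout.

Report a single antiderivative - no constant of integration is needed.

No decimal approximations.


Step 1. Integrate ∫(3*t**2*log(t)) dt by parts with u = log(t), dv = (3*t**2) dt, so v = t**3 [assuming t > 0]: now t**3*log(t) + ∫(-t**2) dt.
Step 2. Evaluate the standard form: now t**3*log(t) - t**3/3.
Answer: t**3*log(t) - t**3/3.
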